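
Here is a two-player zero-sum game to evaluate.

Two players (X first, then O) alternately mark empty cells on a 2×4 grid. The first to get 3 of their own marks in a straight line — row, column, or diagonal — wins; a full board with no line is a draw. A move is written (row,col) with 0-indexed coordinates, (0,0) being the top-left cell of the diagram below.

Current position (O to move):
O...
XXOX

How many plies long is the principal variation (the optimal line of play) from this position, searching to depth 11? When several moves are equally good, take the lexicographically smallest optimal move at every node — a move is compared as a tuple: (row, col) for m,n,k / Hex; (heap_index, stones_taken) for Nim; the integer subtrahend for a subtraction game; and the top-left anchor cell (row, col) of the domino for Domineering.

ply 1, O at O.../XXOX | (0,1)=+0→OO../XXOX*; (0,2)=+0→O.O./XXOX; (0,3)=+0→O..O/XXOX
ply 2, X at OO../XXOX | (0,2)=+0→OOX./XXOX*; (0,3)=-1→OO.X/XXOX
ply 3, O at OOX./XXOX | (0,3)=+0→OOXO/XXOX*
ply 4: OOXO/XXOX is terminal +0 (X); from O.../XXOX depth 11

PV length from [O.../XXOX]: 3 plies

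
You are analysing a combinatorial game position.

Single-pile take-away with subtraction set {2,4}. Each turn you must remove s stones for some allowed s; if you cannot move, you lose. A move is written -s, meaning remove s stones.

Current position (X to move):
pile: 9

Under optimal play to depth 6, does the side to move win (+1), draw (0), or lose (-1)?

p1 X@[9]: -2[7]+1* -4[5]-1
p2 O@[7]: -2[5]-1* -4[3]-1
p3 X@[5]: -2[3]-1 -4[1]+1*
p4 O@[1] terminal -1; root [9] d6

value(9, X) = +1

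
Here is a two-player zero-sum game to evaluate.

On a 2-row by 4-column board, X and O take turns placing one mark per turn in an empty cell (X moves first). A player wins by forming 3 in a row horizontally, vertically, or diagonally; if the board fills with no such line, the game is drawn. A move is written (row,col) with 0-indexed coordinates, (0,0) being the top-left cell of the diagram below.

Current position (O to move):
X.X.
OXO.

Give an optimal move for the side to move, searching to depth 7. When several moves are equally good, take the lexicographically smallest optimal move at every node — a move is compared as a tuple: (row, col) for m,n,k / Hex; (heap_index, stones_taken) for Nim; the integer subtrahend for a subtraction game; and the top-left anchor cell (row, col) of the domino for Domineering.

[X.X./OXO.] O move#1: (0,1):+0/XOX./OXO.*, (0,3):-1/X.XO/OXO., (1,3):-1/X.X./OXOO
[XOX./OXO.] X move#2: (0,3):+0/XOXX/OXO.*, (1,3):+0/XOX./OXOX
[XOXX/OXO.] O move#3: (1,3):+0/XOXX/OXOO*
[XOXX/OXOO] end (terminal +0, X#4); searched X.X./OXO. to 7

O's best at [X.X./OXO.]: (0,1)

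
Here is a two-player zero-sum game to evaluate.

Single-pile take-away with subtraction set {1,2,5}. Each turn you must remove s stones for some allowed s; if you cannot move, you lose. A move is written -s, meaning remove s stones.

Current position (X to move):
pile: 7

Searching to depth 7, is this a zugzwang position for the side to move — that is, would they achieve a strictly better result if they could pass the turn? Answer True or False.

zugzwang(7, X) = False

[7] X move#1: -1:+1/6*, -2:-1/5, -5:-1/2
[6] O move#2: -1:-1/5*, -2:-1/4, -5:-1/1
[5] X move#3: -1:-1/4, -2:+1/3*, -5:+1/0
[3] O move#4: -1:-1/2*, -2:-1/1
[2] X move#5: -1:-1/1, -2:+1/0*
[0] end (terminal -1, O#6); searched 7 to 7
pass branch (O moves first from the same position):
  | [7] O move#1: -1:+1/6*, -2:-1/5, -5:-1/2
  | [6] X move#2: -1:-1/5*, -2:-1/4, -5:-1/1
  | [5] O move#3: -1:-1/4, -2:+1/3*, -5:+1/0
  | [3] X move#4: -1:-1/2*, -2:-1/1
  | [2] O move#5: -1:-1/1, -2:+1/0*
  | [0] end (terminal -1, X#6); searched 7 to 7
X moving scores +1; X passing scores -1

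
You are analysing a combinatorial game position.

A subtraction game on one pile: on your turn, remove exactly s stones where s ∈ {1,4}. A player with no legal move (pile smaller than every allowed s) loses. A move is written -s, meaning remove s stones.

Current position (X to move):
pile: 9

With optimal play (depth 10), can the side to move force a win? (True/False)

X winning at [9]: True

[9] X move#1: -1:-1/8, -4:+1/5*
[5] O move#2: -1:-1/4*, -4:-1/1
[4] X move#3: -1:-1/3, -4:+1/0*
[0] end (terminal -1, O#4); searched 9 to 10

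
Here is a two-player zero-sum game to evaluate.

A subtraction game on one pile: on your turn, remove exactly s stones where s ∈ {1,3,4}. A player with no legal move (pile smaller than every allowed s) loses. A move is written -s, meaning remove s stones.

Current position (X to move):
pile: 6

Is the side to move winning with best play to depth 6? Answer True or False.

p1 X@[6]: -1[5]-1 -3[3]-1 -4[2]+1*
p2 O@[2]: -1[1]-1*
p3 X@[1]: -1[0]+1*
p4 O@[0] terminal -1; root [6] d6

X winning at [6]: True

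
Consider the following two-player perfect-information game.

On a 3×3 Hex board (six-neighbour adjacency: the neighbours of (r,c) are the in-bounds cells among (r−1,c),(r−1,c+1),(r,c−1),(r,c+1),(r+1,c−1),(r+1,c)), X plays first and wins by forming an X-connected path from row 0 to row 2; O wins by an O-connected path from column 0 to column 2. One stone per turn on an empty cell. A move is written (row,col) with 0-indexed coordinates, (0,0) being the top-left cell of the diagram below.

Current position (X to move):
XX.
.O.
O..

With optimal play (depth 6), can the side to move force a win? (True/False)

X winning at [XX./.O./O..]: False

[XX./.O./O..] X move#1: (0,2):-1/XXX/.O./O..*, (1,0):-1/XX./XO./O.., (1,2):-1/XX./.OX/O.., (2,1):-1/XX./.O./OX., (2,2):-1/XX./.O./O.X
[XXX/.O./O..] O move#2: (1,0):-1/XXX/OO./O.., (1,2):+1/XXX/.OO/O..*, (2,1):+1/XXX/.O./OO., (2,2):+1/XXX/.O./O.O
[XXX/.OO/O..] end (terminal -1, X#3); searched XX./.O./O.. to 6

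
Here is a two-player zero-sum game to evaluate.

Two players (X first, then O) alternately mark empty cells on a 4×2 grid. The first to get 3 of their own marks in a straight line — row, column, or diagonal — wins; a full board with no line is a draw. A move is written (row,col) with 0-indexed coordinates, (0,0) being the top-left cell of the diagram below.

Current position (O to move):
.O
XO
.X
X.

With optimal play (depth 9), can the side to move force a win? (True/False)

O winning at [.O/XO/.X/X.]: False

ply 1, O at .O/XO/.X/X. | (0,0)=-1→OO/XO/.X/X.; (2,0)=+0→.O/XO/OX/X.*; (3,1)=-1→.O/XO/.X/XO
ply 2, X at .O/XO/OX/X. | (0,0)=+0→XO/XO/OX/X.*; (3,1)=+0→.O/XO/OX/XX
ply 3, O at XO/XO/OX/X. | (3,1)=+0→XO/XO/OX/XO*
ply 4: XO/XO/OX/XO is terminal +0 (X); from .O/XO/.X/X. depth 9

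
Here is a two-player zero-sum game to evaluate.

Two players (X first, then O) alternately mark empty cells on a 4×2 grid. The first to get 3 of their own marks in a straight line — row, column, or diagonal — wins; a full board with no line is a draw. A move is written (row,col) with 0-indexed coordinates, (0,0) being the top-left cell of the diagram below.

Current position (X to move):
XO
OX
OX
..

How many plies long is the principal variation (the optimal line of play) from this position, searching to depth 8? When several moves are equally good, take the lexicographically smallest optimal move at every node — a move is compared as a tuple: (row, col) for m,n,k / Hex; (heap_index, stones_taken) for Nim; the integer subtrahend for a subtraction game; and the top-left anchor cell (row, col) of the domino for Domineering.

[XO/OX/OX/..] X move#1: (3,0):+0/XO/OX/OX/X., (3,1):+1/XO/OX/OX/.X*
[XO/OX/OX/.X] end (terminal -1, O#2); searched XO/OX/OX/.. to 8

PV length from [XO/OX/OX/..]: 1 ply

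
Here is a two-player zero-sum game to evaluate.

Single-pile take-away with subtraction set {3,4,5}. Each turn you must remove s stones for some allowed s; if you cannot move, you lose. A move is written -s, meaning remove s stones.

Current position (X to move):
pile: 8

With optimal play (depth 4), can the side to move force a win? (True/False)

X winning at [8]: False

ply 1, X at 8 | -3=-1→5*; -4=-1→4; -5=-1→3
ply 2, O at 5 | -3=+1→2*; -4=+1→1; -5=+1→0
ply 3: 2 is terminal -1 (X); from 8 depth 4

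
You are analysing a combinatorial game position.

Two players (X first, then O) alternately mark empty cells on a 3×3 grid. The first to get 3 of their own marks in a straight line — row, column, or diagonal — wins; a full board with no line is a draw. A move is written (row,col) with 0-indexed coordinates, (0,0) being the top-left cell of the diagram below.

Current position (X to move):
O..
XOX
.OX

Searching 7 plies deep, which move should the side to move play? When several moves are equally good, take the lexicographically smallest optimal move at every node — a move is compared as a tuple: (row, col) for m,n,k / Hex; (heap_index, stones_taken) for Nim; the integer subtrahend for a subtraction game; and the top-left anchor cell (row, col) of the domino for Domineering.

X's best at [O../XOX/.OX]: (0,2)

ply 1, X at O../XOX/.OX | (0,1)=+0→OX./XOX/.OX; (0,2)=+1→O.X/XOX/.OX*; (2,0)=-1→O../XOX/XOX
ply 2: O.X/XOX/.OX is terminal -1 (O); from O../XOX/.OX depth 7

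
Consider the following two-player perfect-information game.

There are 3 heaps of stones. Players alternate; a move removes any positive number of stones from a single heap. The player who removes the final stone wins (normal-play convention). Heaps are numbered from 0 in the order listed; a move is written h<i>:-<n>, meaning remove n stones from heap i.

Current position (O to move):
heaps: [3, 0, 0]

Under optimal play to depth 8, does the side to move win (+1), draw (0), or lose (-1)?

value((3,0,0), O) = +1

[(3,0,0)] O move#1: h0:-1:-1/(2,0,0), h0:-2:-1/(1,0,0), h0:-3:+1/(0,0,0)*
[(0,0,0)] end (terminal -1, X#2); searched (3,0,0) to 8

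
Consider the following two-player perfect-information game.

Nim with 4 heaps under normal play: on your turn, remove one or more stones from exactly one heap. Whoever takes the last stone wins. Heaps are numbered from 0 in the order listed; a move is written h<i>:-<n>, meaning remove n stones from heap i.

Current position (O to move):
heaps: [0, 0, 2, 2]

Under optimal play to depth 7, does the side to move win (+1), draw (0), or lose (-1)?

ply 1, O at (0,0,2,2) | h2:-1=-1→(0,0,1,2)*; h2:-2=-1→(0,0,0,2); h3:-1=-1→(0,0,2,1); h3:-2=-1→(0,0,2,0)
ply 2, X at (0,0,1,2) | h2:-1=-1→(0,0,0,2); h3:-1=+1→(0,0,1,1)*; h3:-2=-1→(0,0,1,0)
ply 3, O at (0,0,1,1) | h2:-1=-1→(0,0,0,1)*; h3:-1=-1→(0,0,1,0)
ply 4, X at (0,0,0,1) | h3:-1=+1→(0,0,0,0)*
ply 5: (0,0,0,0) is terminal -1 (O); from (0,0,2,2) depth 7

value((0,0,2,2), O) = -1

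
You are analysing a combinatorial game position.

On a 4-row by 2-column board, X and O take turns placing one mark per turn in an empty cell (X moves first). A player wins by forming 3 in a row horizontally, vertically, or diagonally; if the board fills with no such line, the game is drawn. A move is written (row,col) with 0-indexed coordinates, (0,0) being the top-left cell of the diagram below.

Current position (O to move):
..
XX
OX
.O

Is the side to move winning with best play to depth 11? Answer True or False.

p1 O@[../XX/OX/.O]: (0,0)[O./XX/OX/.O]-1 (0,1)[.O/XX/OX/.O]+0* (3,0)[../XX/OX/OO]-1
p2 X@[.O/XX/OX/.O]: (0,0)[XO/XX/OX/.O]+0* (3,0)[.O/XX/OX/XO]+0
p3 O@[XO/XX/OX/.O]: (3,0)[XO/XX/OX/OO]+0*
p4 X@[XO/XX/OX/OO] terminal +0; root [../XX/OX/.O] d11

O winning at [../XX/OX/.O]: False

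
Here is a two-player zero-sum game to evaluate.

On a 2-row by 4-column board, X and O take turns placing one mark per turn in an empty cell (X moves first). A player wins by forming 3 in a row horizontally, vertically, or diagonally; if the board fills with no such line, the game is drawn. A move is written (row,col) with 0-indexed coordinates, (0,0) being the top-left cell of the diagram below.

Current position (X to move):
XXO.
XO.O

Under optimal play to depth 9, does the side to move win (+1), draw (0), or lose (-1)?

value(XXO./XO.O, X) = 0

[XXO./XO.O] X move#1: (0,3):-1/XXOX/XO.O, (1,2):+0/XXO./XOXO*
[XXO./XOXO] O move#2: (0,3):+0/XXOO/XOXO*
[XXOO/XOXO] end (terminal +0, X#3); searched XXO./XO.O to 9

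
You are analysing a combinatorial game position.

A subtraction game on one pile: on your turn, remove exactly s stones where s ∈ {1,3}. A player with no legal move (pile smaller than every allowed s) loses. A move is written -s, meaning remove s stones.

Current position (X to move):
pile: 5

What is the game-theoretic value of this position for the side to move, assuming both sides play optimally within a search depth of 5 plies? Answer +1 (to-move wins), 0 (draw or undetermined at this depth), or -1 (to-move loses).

value(5, X) = +1

p1 X@[5]: -1[4]+1* -3[2]+1
p2 O@[4]: -1[3]-1* -3[1]-1
p3 X@[3]: -1[2]+1* -3[0]+1
p4 O@[2]: -1[1]-1*
p5 X@[1]: -1[0]+1*
p6 O@[0] terminal -1; root [5] d5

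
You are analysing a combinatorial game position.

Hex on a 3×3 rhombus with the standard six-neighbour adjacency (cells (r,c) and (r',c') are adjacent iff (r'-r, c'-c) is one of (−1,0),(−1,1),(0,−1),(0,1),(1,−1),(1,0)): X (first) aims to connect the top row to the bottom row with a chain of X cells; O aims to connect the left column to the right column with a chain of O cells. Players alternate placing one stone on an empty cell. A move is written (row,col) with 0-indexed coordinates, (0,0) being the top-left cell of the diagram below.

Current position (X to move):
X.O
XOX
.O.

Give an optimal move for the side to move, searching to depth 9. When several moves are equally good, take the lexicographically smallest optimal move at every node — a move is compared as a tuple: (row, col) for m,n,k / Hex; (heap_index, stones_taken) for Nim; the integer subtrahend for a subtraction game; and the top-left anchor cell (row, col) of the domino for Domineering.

X's best at [X.O/XOX/.O.]: (2,0)

[X.O/XOX/.O.] X move#1: (0,1):-1/XXO/XOX/.O., (2,0):+1/X.O/XOX/XO.*, (2,2):-1/X.O/XOX/.OX
[X.O/XOX/XO.] end (terminal -1, O#2); searched X.O/XOX/.O. to 9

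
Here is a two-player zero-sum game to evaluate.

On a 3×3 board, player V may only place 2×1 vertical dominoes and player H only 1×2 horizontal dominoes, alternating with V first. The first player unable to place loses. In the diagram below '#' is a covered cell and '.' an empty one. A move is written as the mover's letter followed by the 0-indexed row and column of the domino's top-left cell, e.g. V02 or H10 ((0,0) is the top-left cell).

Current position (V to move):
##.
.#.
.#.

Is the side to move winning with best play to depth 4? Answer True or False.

V winning at [##./.#./.#.]: True

ply 1, V at ##./.#./.#. | V02=+1→###/.##/.#.*; V10=+1→##./##./##.; V12=+1→##./.##/.##
ply 2: ###/.##/.#. is terminal -1 (H); from ##./.#./.#. depth 4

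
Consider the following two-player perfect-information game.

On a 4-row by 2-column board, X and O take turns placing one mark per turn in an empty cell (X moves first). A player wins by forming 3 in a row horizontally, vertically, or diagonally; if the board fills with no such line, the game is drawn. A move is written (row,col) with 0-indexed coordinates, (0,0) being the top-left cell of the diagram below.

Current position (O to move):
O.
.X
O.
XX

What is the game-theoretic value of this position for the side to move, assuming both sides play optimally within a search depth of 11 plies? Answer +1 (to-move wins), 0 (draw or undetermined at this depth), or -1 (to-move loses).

value(O./.X/O./XX, O) = +1

p1 O@[O./.X/O./XX]: (0,1)[OO/.X/O./XX]-1 (1,0)[O./OX/O./XX]+1* (2,1)[O./.X/OO/XX]+0
p2 X@[O./OX/O./XX] terminal -1; root [O./.X/O./XX] d11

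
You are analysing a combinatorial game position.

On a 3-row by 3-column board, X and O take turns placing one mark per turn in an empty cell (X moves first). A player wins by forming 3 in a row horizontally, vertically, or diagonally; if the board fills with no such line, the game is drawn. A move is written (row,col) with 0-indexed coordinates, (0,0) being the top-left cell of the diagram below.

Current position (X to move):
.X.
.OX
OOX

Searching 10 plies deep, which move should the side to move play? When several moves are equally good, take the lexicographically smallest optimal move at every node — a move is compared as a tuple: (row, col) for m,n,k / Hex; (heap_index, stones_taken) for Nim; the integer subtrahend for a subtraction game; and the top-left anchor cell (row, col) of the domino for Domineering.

X's best at [.X./.OX/OOX]: (0,2)

ply 1, X at .X./.OX/OOX | (0,0)=-1→XX./.OX/OOX; (0,2)=+1→.XX/.OX/OOX*; (1,0)=-1→.X./XOX/OOX
ply 2: .XX/.OX/OOX is terminal -1 (O); from .X./.OX/OOX depth 10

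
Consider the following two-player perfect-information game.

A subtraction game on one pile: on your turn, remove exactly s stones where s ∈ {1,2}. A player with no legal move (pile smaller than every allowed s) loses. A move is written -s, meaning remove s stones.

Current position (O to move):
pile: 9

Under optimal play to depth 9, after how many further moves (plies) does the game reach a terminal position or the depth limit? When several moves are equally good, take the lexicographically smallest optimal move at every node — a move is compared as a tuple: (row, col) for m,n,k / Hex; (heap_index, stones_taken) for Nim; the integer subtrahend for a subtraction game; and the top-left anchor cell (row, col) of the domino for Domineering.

p1 O@[9]: -1[8]-1* -2[7]-1
p2 X@[8]: -1[7]-1 -2[6]+1*
p3 O@[6]: -1[5]-1* -2[4]-1
p4 X@[5]: -1[4]-1 -2[3]+1*
p5 O@[3]: -1[2]-1* -2[1]-1
p6 X@[2]: -1[1]-1 -2[0]+1*
p7 O@[0] terminal -1; root [9] d9

PV length from [9]: 6 plies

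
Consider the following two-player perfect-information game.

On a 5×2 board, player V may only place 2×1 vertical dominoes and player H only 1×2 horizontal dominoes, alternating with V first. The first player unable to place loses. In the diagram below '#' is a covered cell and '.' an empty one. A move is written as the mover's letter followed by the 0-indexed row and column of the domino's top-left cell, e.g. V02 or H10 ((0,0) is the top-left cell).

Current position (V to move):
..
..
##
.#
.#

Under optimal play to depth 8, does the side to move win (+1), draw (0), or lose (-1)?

value(../../##/.#/.#, V) = +1

ply 1, V at ../../##/.#/.# | V00=+1→#./#./##/.#/.#*; V01=+1→.#/.#/##/.#/.#; V30=-1→../../##/##/##
ply 2: #./#./##/.#/.# is terminal -1 (H); from ../../##/.#/.# depth 8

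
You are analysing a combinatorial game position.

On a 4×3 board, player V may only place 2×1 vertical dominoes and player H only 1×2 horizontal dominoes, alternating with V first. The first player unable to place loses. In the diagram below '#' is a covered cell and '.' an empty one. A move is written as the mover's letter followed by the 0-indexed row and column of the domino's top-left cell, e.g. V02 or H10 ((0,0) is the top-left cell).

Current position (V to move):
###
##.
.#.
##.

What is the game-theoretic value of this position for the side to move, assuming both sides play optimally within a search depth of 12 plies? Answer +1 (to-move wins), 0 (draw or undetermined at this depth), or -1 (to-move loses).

value(###/##./.#./##., V) = +1

p1 V@[###/##./.#./##.]: V12[###/###/.##/##.]+1* V22[###/##./.##/###]+1
p2 H@[###/###/.##/##.] terminal -1; root [###/##./.#./##.] d12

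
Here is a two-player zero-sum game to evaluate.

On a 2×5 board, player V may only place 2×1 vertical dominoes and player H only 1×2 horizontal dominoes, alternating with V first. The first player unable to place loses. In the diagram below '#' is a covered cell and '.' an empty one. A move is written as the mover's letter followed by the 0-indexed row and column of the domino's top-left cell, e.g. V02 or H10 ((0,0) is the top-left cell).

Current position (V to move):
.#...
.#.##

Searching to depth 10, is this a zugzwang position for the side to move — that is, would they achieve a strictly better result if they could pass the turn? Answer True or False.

zugzwang(.#.../.#.##, V) = False

p1 V@[.#.../.#.##]: V00[##.../##.##]-1 V02[.##../.####]+1*
p2 H@[.##../.####]: H03[.####/.####]-1*
p3 V@[.####/.####]: V00[#####/#####]+1*
p4 H@[#####/#####] terminal -1; root [.#.../.#.##] d10
suppose V passes — search the same position with H to move:
pass> p1 H@[.#.../.#.##]: H02[.###./.#.##]-1* H03[.#.##/.#.##]-1
pass> p2 V@[.###./.#.##]: V00[####./##.##]+1*
pass> p3 H@[####./##.##] terminal -1; root [.#.../.#.##] d10
for V: play +1, pass +1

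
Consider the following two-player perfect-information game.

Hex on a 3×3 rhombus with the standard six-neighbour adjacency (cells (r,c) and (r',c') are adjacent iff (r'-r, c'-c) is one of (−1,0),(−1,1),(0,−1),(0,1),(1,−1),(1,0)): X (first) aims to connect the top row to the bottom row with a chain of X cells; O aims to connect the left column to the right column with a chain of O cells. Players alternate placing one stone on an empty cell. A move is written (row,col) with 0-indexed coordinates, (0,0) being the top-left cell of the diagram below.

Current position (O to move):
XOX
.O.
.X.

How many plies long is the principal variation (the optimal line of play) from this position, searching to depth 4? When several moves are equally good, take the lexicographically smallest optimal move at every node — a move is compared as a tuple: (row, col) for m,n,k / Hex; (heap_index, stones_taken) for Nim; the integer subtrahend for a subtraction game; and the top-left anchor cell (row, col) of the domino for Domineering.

PV length from [XOX/.O./.X.]: 3 plies

ply 1, O at XOX/.O./.X. | (1,0)=-1→XOX/OO./.X.; (1,2)=+1→XOX/.OO/.X.*; (2,0)=-1→XOX/.O./OX.; (2,2)=-1→XOX/.O./.XO
ply 2, X at XOX/.OO/.X. | (1,0)=-1→XOX/XOO/.X.*; (2,0)=-1→XOX/.OO/XX.; (2,2)=-1→XOX/.OO/.XX
ply 3, O at XOX/XOO/.X. | (2,0)=+1→XOX/XOO/OX.*; (2,2)=-1→XOX/XOO/.XO
ply 4: XOX/XOO/OX. is terminal -1 (X); from XOX/.O./.X. depth 4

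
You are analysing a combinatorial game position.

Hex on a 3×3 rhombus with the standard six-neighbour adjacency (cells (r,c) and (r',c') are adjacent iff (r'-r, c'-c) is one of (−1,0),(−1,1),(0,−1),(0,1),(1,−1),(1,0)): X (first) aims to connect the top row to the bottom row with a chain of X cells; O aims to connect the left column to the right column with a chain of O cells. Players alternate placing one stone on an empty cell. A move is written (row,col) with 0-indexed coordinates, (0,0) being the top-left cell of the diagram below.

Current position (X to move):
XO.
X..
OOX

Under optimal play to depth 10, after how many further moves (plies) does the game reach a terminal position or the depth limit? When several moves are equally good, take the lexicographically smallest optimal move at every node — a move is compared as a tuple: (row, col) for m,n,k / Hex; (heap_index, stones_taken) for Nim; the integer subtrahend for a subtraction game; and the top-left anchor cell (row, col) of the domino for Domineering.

PV length from [XO./X../OOX]: 3 plies

ply 1, X at XO./X../OOX | (0,2)=-1→XOX/X../OOX; (1,1)=-1→XO./XX./OOX; (1,2)=+1→XO./X.X/OOX*
ply 2, O at XO./X.X/OOX | (0,2)=-1→XOO/X.X/OOX*; (1,1)=-1→XO./XOX/OOX
ply 3, X at XOO/X.X/OOX | (1,1)=+1→XOO/XXX/OOX*
ply 4: XOO/XXX/OOX is terminal -1 (O); from XO./X../OOX depth 10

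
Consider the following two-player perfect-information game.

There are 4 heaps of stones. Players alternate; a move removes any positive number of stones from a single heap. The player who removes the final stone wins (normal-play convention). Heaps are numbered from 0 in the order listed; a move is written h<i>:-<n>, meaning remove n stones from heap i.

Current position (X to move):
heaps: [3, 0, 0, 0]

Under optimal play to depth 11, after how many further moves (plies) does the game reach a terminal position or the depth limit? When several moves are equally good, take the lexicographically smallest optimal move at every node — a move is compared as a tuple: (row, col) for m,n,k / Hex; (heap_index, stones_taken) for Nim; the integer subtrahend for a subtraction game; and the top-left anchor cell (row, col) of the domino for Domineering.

PV length from [(3,0,0,0)]: 1 ply

ply 1, X at (3,0,0,0) | h0:-1=-1→(2,0,0,0); h0:-2=-1→(1,0,0,0); h0:-3=+1→(0,0,0,0)*
ply 2: (0,0,0,0) is terminal -1 (O); from (3,0,0,0) depth 11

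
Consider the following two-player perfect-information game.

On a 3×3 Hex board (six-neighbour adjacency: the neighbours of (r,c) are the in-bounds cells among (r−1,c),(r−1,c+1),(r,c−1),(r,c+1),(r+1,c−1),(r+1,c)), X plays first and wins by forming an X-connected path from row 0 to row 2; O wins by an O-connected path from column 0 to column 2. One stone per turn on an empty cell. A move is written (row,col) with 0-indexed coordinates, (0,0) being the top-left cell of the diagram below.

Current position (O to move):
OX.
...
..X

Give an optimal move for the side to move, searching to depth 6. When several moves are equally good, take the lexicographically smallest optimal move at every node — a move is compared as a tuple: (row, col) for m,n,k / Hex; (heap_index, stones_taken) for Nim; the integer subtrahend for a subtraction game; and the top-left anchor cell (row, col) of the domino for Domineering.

O's best at [OX./.../..X]: (1,1)

ply 1, O at OX./.../..X | (0,2)=-1→OXO/.../..X; (1,0)=-1→OX./O../..X; (1,1)=+1→OX./.O./..X*; (1,2)=-1→OX./..O/..X; (2,0)=-1→OX./.../O.X; (2,1)=-1→OX./.../.OX
ply 2, X at OX./.O./..X | (0,2)=-1→OXX/.O./..X*; (1,0)=-1→OX./XO./..X; (1,2)=-1→OX./.OX/..X; (2,0)=-1→OX./.O./X.X; (2,1)=-1→OX./.O./.XX
ply 3, O at OXX/.O./..X | (1,0)=-1→OXX/OO./..X; (1,2)=+1→OXX/.OO/..X*; (2,0)=-1→OXX/.O./O.X; (2,1)=-1→OXX/.O./.OX
ply 4, X at OXX/.OO/..X | (1,0)=-1→OXX/XOO/..X*; (2,0)=-1→OXX/.OO/X.X; (2,1)=-1→OXX/.OO/.XX
ply 5, O at OXX/XOO/..X | (2,0)=+1→OXX/XOO/O.X*; (2,1)=-1→OXX/XOO/.OX
ply 6: OXX/XOO/O.X is terminal -1 (X); from OX./.../..X depth 6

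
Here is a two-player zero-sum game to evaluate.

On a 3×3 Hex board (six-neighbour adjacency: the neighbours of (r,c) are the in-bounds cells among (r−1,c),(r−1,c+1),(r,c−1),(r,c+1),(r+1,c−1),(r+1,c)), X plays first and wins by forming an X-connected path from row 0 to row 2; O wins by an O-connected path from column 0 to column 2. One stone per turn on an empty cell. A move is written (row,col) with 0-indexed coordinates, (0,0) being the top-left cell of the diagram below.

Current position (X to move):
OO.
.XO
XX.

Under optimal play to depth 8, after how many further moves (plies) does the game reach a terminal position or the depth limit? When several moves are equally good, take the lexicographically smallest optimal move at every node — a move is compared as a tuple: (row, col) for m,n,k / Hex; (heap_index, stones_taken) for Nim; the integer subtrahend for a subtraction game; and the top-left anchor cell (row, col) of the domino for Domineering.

p1 X@[OO./.XO/XX.]: (0,2)[OOX/.XO/XX.]+1* (1,0)[OO./XXO/XX.]-1 (2,2)[OO./.XO/XXX]-1
p2 O@[OOX/.XO/XX.] terminal -1; root [OO./.XO/XX.] d8

PV length from [OO./.XO/XX.]: 1 ply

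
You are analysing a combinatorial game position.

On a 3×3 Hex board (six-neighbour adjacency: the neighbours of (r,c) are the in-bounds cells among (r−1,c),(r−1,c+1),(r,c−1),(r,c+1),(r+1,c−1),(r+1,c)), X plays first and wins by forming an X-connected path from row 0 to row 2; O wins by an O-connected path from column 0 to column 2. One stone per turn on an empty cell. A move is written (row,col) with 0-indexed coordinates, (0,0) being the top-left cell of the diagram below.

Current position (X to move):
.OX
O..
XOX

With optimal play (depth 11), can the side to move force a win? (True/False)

[.OX/O../XOX] X move#1: (0,0):+1/XOX/O../XOX*, (1,1):+1/.OX/OX./XOX, (1,2):+1/.OX/O.X/XOX
[XOX/O../XOX] O move#2: (1,1):-1/XOX/OO./XOX*, (1,2):-1/XOX/O.O/XOX
[XOX/OO./XOX] X move#3: (1,2):+1/XOX/OOX/XOX*
[XOX/OOX/XOX] end (terminal -1, O#4); searched .OX/O../XOX to 11

X winning at [.OX/O../XOX]: True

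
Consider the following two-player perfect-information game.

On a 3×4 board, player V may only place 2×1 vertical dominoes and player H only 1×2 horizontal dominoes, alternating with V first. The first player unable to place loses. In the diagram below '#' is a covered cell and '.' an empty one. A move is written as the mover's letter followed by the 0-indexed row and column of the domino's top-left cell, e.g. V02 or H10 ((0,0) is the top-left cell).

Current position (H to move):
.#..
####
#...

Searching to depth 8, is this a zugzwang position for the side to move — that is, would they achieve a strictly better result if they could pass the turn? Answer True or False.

zugzwang(.#../####/#..., H) = False

p1 H@[.#../####/#...]: H02[.###/####/#...]+1* H21[.#../####/###.]+1 H22[.#../####/#.##]+1
p2 V@[.###/####/#...] terminal -1; root [.#../####/#...] d8
suppose H passes — search the same position with V to move:
pass> p1 V@[.#../####/#...] terminal -1; root [.#../####/#...] d8
for H: play +1, pass +1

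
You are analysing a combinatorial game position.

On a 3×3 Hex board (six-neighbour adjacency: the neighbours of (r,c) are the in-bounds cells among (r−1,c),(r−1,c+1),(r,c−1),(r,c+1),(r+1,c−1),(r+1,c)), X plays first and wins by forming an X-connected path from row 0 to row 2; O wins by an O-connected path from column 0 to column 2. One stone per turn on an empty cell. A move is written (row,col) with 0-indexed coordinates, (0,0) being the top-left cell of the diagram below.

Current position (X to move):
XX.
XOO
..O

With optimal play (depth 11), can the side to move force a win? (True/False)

p1 X@[XX./XOO/..O]: (0,2)[XXX/XOO/..O]-1 (2,0)[XX./XOO/X.O]+1* (2,1)[XX./XOO/.XO]-1
p2 O@[XX./XOO/X.O] terminal -1; root [XX./XOO/..O] d11

X winning at [XX./XOO/..O]: True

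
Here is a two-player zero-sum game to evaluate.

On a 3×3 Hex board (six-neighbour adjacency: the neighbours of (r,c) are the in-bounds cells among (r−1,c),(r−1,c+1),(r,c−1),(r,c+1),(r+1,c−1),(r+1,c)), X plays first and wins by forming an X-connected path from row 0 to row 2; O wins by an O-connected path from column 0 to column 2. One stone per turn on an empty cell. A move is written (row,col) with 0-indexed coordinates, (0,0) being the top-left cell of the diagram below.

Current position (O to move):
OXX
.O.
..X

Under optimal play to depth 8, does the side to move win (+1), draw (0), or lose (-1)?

value(OXX/.O./..X, O) = +1

ply 1, O at OXX/.O./..X | (1,0)=-1→OXX/OO./..X; (1,2)=+1→OXX/.OO/..X*; (2,0)=-1→OXX/.O./O.X; (2,1)=-1→OXX/.O./.OX
ply 2, X at OXX/.OO/..X | (1,0)=-1→OXX/XOO/..X*; (2,0)=-1→OXX/.OO/X.X; (2,1)=-1→OXX/.OO/.XX
ply 3, O at OXX/XOO/..X | (2,0)=+1→OXX/XOO/O.X*; (2,1)=-1→OXX/XOO/.OX
ply 4: OXX/XOO/O.X is terminal -1 (X); from OXX/.O./..X depth 8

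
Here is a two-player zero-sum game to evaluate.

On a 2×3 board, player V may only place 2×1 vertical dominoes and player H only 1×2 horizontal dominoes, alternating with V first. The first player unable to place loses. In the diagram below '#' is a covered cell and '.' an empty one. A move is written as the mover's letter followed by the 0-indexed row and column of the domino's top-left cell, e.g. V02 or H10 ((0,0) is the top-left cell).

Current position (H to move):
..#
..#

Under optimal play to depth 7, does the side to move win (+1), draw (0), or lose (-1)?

ply 1, H at ..#/..# | H00=+1→###/..#*; H10=+1→..#/###
ply 2: ###/..# is terminal -1 (V); from ..#/..# depth 7

value(..#/..#, H) = +1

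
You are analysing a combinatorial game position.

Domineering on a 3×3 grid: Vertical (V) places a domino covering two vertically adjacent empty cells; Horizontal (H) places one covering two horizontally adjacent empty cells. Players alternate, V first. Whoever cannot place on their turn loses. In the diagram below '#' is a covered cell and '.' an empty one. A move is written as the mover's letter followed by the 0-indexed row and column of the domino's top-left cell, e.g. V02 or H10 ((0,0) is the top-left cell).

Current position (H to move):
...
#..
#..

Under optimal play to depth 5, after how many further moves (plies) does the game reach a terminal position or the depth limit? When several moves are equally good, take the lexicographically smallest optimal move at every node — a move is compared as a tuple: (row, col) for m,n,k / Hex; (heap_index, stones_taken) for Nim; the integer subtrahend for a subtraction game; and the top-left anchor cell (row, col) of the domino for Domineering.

PV length from [.../#../#..]: 1 ply

p1 H@[.../#../#..]: H00[##./#../#..]-1 H01[.##/#../#..]-1 H11[.../###/#..]+1* H21[.../#../###]-1
p2 V@[.../###/#..] terminal -1; root [.../#../#..] d5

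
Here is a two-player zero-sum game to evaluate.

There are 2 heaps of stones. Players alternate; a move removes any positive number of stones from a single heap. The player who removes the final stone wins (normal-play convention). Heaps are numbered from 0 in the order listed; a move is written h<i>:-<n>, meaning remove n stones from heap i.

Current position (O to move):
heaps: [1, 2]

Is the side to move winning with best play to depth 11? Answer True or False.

O winning at [(1,2)]: True

ply 1, O at (1,2) | h0:-1=-1→(0,2); h1:-1=+1→(1,1)*; h1:-2=-1→(1,0)
ply 2, X at (1,1) | h0:-1=-1→(0,1)*; h1:-1=-1→(1,0)
ply 3, O at (0,1) | h1:-1=+1→(0,0)*
ply 4: (0,0) is terminal -1 (X); from (1,2) depth 11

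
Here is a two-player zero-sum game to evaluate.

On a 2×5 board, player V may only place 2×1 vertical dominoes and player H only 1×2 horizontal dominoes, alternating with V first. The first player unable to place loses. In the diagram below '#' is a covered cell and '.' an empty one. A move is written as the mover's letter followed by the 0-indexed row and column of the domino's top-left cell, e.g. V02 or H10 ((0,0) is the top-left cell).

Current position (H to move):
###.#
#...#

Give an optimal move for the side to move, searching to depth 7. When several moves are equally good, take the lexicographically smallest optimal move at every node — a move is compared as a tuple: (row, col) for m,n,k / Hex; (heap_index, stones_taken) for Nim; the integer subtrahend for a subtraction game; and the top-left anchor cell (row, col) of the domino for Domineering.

H's best at [###.#/#...#]: H12

p1 H@[###.#/#...#]: H11[###.#/###.#]-1 H12[###.#/#.###]+1*
p2 V@[###.#/#.###] terminal -1; root [###.#/#...#] d7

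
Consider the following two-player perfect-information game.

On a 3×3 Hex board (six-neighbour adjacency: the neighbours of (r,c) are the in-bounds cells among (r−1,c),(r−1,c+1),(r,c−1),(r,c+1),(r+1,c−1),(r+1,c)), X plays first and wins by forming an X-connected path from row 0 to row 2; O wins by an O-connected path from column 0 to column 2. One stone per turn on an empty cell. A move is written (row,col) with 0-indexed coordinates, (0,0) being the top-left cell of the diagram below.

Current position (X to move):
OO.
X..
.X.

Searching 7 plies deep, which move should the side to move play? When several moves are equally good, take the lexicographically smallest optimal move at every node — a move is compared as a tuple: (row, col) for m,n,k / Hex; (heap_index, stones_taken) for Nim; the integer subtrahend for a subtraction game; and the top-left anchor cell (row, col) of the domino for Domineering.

p1 X@[OO./X../.X.]: (0,2)[OOX/X../.X.]+1* (1,1)[OO./XX./.X.]-1 (1,2)[OO./X.X/.X.]-1 (2,0)[OO./X../XX.]-1 (2,2)[OO./X../.XX]-1
p2 O@[OOX/X../.X.]: (1,1)[OOX/XO./.X.]-1* (1,2)[OOX/X.O/.X.]-1 (2,0)[OOX/X../OX.]-1 (2,2)[OOX/X../.XO]-1
p3 X@[OOX/XO./.X.]: (1,2)[OOX/XOX/.X.]+1* (2,0)[OOX/XO./XX.]-1 (2,2)[OOX/XO./.XX]-1
p4 O@[OOX/XOX/.X.] terminal -1; root [OO./X../.X.] d7

X's best at [OO./X../.X.]: (0,2)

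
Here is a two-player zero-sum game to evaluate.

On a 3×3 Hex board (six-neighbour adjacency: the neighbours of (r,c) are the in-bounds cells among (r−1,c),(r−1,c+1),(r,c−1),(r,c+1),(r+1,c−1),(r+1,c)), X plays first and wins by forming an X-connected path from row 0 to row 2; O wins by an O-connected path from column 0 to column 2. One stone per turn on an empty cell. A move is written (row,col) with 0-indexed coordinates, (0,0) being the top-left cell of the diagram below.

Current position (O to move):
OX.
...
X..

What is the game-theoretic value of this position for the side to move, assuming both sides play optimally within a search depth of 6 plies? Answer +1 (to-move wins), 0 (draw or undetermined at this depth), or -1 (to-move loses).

[OX./.../X..] O move#1: (0,2):-1/OXO/.../X..*, (1,0):-1/OX./O../X.., (1,1):-1/OX./.O./X.., (1,2):-1/OX./..O/X.., (2,1):-1/OX./.../XO., (2,2):-1/OX./.../X.O
[OXO/.../X..] X move#2: (1,0):+1/OXO/X../X..*, (1,1):+1/OXO/.X./X.., (1,2):+1/OXO/..X/X.., (2,1):+1/OXO/.../XX., (2,2):+1/OXO/.../X.X
[OXO/X../X..] end (terminal -1, O#3); searched OX./.../X.. to 6

value(OX./.../X.., O) = -1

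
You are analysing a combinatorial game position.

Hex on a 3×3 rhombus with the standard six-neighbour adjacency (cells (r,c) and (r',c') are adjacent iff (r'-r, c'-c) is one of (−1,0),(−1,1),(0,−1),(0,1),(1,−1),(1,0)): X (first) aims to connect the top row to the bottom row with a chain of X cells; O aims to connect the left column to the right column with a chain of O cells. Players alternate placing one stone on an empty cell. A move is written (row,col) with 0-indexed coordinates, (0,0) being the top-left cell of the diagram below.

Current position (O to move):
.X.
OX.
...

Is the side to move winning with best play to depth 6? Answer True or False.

O winning at [.X./OX./...]: False

ply 1, O at .X./OX./... | (0,0)=-1→OX./OX./...*; (0,2)=-1→.XO/OX./...; (1,2)=-1→.X./OXO/...; (2,0)=-1→.X./OX./O..; (2,1)=-1→.X./OX./.O.; (2,2)=-1→.X./OX./..O
ply 2, X at OX./OX./... | (0,2)=+1→OXX/OX./...*; (1,2)=+1→OX./OXX/...; (2,0)=+1→OX./OX./X..; (2,1)=+1→OX./OX./.X.; (2,2)=+1→OX./OX./..X
ply 3, O at OXX/OX./... | (1,2)=-1→OXX/OXO/...*; (2,0)=-1→OXX/OX./O..; (2,1)=-1→OXX/OX./.O.; (2,2)=-1→OXX/OX./..O
ply 4, X at OXX/OXO/... | (2,0)=+1→OXX/OXO/X..*; (2,1)=+1→OXX/OXO/.X.; (2,2)=+1→OXX/OXO/..X
ply 5: OXX/OXO/X.. is terminal -1 (O); from .X./OX./... depth 6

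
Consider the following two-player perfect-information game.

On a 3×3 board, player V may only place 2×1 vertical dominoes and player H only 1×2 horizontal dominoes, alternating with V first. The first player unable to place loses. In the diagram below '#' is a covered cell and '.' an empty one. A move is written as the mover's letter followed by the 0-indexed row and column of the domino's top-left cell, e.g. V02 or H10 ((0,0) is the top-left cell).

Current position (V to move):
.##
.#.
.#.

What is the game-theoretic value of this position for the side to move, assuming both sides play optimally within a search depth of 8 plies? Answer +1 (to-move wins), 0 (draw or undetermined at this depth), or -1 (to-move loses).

ply 1, V at .##/.#./.#. | V00=+1→###/##./.#.*; V10=+1→.##/##./##.; V12=+1→.##/.##/.##
ply 2: ###/##./.#. is terminal -1 (H); from .##/.#./.#. depth 8

value(.##/.#./.#., V) = +1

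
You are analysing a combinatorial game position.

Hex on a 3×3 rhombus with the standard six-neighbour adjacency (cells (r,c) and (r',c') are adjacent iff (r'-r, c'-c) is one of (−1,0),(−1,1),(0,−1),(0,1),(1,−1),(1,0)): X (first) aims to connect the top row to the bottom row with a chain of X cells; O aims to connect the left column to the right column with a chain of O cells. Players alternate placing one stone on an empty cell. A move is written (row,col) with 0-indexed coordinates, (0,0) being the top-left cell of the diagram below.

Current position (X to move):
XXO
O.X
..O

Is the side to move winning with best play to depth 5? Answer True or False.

p1 X@[XXO/O.X/..O]: (1,1)[XXO/OXX/..O]+1* (2,0)[XXO/O.X/X.O]-1 (2,1)[XXO/O.X/.XO]-1
p2 O@[XXO/OXX/..O]: (2,0)[XXO/OXX/O.O]-1* (2,1)[XXO/OXX/.OO]-1
p3 X@[XXO/OXX/O.O]: (2,1)[XXO/OXX/OXO]+1*
p4 O@[XXO/OXX/OXO] terminal -1; root [XXO/O.X/..O] d5

X winning at [XXO/O.X/..O]: True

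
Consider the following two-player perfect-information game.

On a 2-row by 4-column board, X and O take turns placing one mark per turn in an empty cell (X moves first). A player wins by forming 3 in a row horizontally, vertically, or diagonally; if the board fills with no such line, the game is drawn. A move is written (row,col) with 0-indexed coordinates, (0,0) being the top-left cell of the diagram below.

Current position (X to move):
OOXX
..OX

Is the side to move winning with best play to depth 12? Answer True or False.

X winning at [OOXX/..OX]: False

p1 X@[OOXX/..OX]: (1,0)[OOXX/X.OX]+0* (1,1)[OOXX/.XOX]+0
p2 O@[OOXX/X.OX]: (1,1)[OOXX/XOOX]+0*
p3 X@[OOXX/XOOX] terminal +0; root [OOXX/..OX] d12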